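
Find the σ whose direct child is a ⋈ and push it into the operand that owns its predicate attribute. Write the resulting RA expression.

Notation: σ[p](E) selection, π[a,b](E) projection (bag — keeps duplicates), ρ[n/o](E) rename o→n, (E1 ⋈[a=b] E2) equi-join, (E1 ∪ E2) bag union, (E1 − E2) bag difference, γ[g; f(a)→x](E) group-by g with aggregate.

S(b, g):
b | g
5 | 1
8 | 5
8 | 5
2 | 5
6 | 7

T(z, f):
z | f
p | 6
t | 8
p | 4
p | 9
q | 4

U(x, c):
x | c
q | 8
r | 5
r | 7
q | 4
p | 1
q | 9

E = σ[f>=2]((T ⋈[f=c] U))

σ filters on f, owned by the left side.
E' = (σ[f>=2](T) ⋈[f=c] U)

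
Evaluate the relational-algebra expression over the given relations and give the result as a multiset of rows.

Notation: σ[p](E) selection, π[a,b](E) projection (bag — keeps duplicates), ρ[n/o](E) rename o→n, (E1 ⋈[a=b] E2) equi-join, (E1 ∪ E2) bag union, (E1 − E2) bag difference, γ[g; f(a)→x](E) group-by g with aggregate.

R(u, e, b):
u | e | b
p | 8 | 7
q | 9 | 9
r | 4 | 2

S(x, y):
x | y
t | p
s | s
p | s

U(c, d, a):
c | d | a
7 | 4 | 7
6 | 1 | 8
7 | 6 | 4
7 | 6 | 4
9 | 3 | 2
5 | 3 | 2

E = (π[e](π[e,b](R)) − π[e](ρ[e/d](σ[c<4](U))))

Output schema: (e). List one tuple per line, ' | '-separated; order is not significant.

Row counts bottom-up:
  R → 3
  π[e,b](R) → 3
  π[e](π[e,b](R)) → 3
  U → 6
  σ[c<4](U) → 0
  ρ[e/d](σ[c<4](U)) → 0
  π[e](ρ[e/d](σ[c<4](U))) → 0
  (π[e](π[e,b](R)) − π[e](ρ[e/d](σ[c<4](U)))) → 3

== RESULT ==
e
4
8
9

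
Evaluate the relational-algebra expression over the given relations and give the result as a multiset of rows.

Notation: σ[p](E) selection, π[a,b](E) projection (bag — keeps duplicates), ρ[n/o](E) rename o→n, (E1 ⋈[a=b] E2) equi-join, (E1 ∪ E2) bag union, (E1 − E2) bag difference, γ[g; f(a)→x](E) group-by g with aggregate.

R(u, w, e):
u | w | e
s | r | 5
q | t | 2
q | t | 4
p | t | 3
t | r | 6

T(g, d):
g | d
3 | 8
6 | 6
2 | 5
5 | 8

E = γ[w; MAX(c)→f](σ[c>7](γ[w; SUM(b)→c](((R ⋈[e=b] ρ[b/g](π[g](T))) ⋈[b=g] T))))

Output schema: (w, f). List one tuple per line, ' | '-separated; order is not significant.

Stepwise |·|:
  R → 5
  T → 4
  π[g](T) → 4
  ρ[b/g](π[g](T)) → 4
  (R ⋈[e=b] ρ[b/g](π[g](T))) → 4
  T → 4
  ((R ⋈[e=b] ρ[b/g](π[g](T))) ⋈[b=g] T) → 4
  γ[w; SUM(b)→c](((R ⋈[e=b] ρ[b/g](π[g](T))) ⋈[b=g] T)) → 2
  σ[c>7](γ[w; SUM(b)→c](((R ⋈[e=b] ρ[b/g](π[g](T))) ⋈[b=g] T))) → 1
  γ[w; MAX(c)→f](σ[c>7](γ[w; SUM(b)→c](((R ⋈[e=b] ρ[b/g](π[g](T))) ⋈[b=g] T)))) → 1

== RESULT ==
w | f
r | 11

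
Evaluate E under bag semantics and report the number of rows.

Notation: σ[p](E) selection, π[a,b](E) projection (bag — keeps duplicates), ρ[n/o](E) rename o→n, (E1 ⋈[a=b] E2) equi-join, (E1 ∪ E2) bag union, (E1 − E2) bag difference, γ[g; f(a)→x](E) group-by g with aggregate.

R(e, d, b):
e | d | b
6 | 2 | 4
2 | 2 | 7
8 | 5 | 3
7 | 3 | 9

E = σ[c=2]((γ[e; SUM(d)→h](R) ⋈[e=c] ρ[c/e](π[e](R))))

Row counts bottom-up:
  R → 4
  γ[e; SUM(d)→h](R) → 4
  R → 4
  π[e](R) → 4
  ρ[c/e](π[e](R)) → 4
  (γ[e; SUM(d)→h](R) ⋈[e=c] ρ[c/e](π[e](R))) → 4
  σ[c=2]((γ[e; SUM(d)→h](R) ⋈[e=c] ρ[c/e](π[e](R)))) → 1

|E| = 1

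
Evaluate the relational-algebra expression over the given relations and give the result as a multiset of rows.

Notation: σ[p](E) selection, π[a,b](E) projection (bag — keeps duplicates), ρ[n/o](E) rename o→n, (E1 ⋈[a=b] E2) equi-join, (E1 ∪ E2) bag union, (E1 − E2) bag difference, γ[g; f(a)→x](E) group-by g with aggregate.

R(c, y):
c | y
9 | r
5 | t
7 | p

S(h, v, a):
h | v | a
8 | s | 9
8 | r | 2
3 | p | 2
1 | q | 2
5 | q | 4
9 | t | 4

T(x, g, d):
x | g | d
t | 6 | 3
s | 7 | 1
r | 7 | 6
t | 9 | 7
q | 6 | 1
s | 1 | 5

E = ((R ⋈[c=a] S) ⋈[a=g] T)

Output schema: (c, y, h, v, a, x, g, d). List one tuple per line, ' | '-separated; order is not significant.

Row counts bottom-up:
  R → 3
  S → 6
  (R ⋈[c=a] S) → 1
  T → 6
  ((R ⋈[c=a] S) ⋈[a=g] T) → 1

== RESULT ==
c | y | h | v | a | x | g | d
9 | r | 8 | s | 9 | t | 9 | 7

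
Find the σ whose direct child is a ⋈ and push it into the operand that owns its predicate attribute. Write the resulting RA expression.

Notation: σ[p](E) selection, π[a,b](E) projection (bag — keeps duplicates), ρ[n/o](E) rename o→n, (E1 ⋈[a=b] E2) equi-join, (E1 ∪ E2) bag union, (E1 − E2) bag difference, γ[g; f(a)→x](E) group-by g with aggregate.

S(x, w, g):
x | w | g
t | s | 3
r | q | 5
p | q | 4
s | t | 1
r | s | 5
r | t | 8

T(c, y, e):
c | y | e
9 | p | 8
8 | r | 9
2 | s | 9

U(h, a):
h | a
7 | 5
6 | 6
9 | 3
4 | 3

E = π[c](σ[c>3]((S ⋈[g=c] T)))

σ filters on c, owned by the right side.
E' = π[c]((S ⋈[g=c] σ[c>3](T)))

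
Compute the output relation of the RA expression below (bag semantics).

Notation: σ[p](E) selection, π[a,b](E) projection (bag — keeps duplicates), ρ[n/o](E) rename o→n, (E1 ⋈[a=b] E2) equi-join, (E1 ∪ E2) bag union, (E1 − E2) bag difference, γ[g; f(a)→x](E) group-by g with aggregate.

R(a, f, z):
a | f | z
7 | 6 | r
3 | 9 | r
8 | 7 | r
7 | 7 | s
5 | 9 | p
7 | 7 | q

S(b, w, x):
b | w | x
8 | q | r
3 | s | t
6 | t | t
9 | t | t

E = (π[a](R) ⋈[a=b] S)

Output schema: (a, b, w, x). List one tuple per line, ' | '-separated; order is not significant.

Stepwise |·|:
  R → 6
  π[a](R) → 6
  S → 4
  (π[a](R) ⋈[a=b] S) → 2

== RESULT ==
a | b | w | x
3 | 3 | s | t
8 | 8 | q | r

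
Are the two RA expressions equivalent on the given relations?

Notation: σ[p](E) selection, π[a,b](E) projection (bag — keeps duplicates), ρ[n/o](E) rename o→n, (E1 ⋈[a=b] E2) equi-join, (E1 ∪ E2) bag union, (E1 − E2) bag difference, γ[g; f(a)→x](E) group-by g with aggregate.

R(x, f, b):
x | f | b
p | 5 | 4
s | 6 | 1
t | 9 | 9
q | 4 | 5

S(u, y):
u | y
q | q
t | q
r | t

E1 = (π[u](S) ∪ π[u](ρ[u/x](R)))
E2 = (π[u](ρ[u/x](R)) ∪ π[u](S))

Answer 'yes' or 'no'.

E1 per-node cardinality:
  S → 3
  π[u](S) → 3
  R → 4
  ρ[u/x](R) → 4
  π[u](ρ[u/x](R)) → 4
  (π[u](S) ∪ π[u](ρ[u/x](R))) → 7
E2 per-node cardinality:
  R → 4
  ρ[u/x](R) → 4
  π[u](ρ[u/x](R)) → 4
  S → 3
  π[u](S) → 3
  (π[u](ρ[u/x](R)) ∪ π[u](S)) → 7

E1 and E2 produce the same multiset:
u
p
q
q
r
s
t
t

yes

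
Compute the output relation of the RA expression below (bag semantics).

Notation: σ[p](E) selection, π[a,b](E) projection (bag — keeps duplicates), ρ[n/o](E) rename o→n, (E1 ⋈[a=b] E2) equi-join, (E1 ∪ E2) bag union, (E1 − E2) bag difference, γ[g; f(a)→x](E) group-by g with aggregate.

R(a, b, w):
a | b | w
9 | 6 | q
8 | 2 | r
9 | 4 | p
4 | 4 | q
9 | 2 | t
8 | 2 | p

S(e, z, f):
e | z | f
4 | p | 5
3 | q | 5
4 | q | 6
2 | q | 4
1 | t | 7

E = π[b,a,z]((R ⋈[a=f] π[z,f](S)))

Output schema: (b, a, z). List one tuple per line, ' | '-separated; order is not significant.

Row counts bottom-up:
  R → 6
  S → 5
  π[z,f](S) → 5
  (R ⋈[a=f] π[z,f](S)) → 1
  π[b,a,z]((R ⋈[a=f] π[z,f](S))) → 1

== RESULT ==
b | a | z
4 | 4 | q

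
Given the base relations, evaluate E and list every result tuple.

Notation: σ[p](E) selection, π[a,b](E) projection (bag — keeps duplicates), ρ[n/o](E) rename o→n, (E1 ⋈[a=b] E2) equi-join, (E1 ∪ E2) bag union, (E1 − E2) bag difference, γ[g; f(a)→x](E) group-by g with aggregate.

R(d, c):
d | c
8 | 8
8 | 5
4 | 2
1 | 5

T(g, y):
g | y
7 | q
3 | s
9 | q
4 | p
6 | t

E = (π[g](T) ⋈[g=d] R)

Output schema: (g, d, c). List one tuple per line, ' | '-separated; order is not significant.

Stepwise |·|:
  T → 5
  π[g](T) → 5
  R → 4
  (π[g](T) ⋈[g=d] R) → 1

== RESULT ==
g | d | c
4 | 4 | 2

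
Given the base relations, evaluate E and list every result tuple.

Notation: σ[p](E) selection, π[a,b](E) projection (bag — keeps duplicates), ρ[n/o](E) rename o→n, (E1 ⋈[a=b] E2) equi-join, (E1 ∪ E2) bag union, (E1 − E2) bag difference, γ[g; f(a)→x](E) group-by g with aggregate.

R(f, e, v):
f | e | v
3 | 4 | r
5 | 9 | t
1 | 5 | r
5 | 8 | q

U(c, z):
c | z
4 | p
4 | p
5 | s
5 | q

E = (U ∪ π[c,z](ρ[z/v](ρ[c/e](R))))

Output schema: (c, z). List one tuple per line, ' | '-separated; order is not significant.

Per-node cardinality:
  U → 4
  R → 4
  ρ[c/e](R) → 4
  ρ[z/v](ρ[c/e](R)) → 4
  π[c,z](ρ[z/v](ρ[c/e](R))) → 4
  (U ∪ π[c,z](ρ[z/v](ρ[c/e](R)))) → 8

== RESULT ==
c | z
4 | p
4 | p
4 | r
5 | q
5 | r
5 | s
8 | q
9 | t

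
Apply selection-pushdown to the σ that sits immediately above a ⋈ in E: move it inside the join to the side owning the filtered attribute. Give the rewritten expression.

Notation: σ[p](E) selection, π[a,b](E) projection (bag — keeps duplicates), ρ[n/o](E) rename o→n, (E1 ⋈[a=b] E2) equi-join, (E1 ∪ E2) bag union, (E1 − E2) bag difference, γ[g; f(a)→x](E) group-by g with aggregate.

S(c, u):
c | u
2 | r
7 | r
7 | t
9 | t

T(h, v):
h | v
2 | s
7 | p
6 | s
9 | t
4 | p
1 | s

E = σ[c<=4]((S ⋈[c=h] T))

σ filters on c, owned by the left side.
E' = (σ[c<=4](S) ⋈[c=h] T)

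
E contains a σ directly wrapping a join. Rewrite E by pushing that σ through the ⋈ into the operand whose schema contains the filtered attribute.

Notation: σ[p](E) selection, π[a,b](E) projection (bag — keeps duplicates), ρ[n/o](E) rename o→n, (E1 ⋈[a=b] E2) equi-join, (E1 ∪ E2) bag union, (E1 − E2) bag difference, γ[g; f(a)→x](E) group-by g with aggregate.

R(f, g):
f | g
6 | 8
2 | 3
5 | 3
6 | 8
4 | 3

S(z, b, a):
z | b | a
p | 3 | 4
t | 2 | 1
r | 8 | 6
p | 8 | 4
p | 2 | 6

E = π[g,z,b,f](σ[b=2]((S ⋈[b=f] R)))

σ filters on b, owned by the left side.
E' = π[g,z,b,f]((σ[b=2](S) ⋈[b=f] R))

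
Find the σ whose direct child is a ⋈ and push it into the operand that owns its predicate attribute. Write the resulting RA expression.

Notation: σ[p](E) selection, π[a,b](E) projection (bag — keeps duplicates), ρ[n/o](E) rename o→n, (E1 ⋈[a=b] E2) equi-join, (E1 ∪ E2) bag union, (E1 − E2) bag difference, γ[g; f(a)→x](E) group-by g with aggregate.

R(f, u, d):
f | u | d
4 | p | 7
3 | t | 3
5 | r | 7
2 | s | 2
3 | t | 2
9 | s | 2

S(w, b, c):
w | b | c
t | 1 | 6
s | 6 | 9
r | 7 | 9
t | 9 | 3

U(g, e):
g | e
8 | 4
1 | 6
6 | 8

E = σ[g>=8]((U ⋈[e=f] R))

σ filters on g, owned by the left side.
E' = (σ[g>=8](U) ⋈[e=f] R)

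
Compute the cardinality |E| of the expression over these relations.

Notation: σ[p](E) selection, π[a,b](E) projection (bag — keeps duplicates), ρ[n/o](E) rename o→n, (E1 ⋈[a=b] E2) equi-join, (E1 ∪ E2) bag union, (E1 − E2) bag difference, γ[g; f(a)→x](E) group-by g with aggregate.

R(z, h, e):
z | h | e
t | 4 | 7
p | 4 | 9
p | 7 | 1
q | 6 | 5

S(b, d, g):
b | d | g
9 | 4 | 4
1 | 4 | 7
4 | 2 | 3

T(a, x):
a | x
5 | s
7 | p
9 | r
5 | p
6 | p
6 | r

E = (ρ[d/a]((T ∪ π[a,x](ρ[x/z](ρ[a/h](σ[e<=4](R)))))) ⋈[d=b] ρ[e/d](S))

Stepwise |·|:
  T → 6
  R → 4
  σ[e<=4](R) → 1
  ρ[a/h](σ[e<=4](R)) → 1
  ρ[x/z](ρ[a/h](σ[e<=4](R))) → 1
  π[a,x](ρ[x/z](ρ[a/h](σ[e<=4](R)))) → 1
  (T ∪ π[a,x](ρ[x/z](ρ[a/h](σ[e<=4](R))))) → 7
  ρ[d/a]((T ∪ π[a,x](ρ[x/z](ρ[a/h](σ[e<=4](R)))))) → 7
  S → 3
  ρ[e/d](S) → 3
  (ρ[d/a]((T ∪ π[a,x](ρ[x/z](ρ[a/h](σ[e<=4](R)))))) ⋈[d=b] ρ[e/d](S)) → 1

|E| = 1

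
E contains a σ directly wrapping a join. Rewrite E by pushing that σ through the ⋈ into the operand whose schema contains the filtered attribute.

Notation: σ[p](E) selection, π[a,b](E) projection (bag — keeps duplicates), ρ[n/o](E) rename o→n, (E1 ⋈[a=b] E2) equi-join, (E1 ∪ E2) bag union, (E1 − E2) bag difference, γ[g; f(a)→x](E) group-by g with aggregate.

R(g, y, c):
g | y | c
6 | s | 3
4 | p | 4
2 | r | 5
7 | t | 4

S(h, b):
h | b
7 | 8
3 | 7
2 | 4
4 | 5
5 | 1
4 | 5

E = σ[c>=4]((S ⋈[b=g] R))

σ filters on c, owned by the right side.
E' = (S ⋈[b=g] σ[c>=4](R))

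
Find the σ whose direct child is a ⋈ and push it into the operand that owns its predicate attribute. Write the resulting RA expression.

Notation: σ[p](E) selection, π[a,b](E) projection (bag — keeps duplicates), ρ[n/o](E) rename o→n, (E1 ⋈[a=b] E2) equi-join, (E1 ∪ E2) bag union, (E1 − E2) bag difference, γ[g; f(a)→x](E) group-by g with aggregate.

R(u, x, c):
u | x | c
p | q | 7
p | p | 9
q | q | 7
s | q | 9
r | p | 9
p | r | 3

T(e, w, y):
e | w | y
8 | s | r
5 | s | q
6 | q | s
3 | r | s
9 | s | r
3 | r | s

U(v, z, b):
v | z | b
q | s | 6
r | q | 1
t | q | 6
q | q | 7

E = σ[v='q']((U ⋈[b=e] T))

σ filters on v, owned by the left side.
E' = (σ[v='q'](U) ⋈[b=e] T)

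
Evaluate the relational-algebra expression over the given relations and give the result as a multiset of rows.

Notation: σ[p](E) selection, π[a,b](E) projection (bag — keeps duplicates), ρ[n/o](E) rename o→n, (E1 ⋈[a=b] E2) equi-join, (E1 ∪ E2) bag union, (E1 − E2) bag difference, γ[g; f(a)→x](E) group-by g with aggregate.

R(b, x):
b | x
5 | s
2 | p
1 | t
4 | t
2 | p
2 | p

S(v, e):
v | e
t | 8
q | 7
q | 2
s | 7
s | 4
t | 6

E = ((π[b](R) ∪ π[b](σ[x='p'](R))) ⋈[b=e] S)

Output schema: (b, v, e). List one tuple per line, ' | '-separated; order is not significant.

Row counts bottom-up:
  R → 6
  π[b](R) → 6
  R → 6
  σ[x='p'](R) → 3
  π[b](σ[x='p'](R)) → 3
  (π[b](R) ∪ π[b](σ[x='p'](R))) → 9
  S → 6
  ((π[b](R) ∪ π[b](σ[x='p'](R))) ⋈[b=e] S) → 7

== RESULT ==
b | v | e
2 | q | 2
2 | q | 2
2 | q | 2
2 | q | 2
2 | q | 2
2 | q | 2
4 | s | 4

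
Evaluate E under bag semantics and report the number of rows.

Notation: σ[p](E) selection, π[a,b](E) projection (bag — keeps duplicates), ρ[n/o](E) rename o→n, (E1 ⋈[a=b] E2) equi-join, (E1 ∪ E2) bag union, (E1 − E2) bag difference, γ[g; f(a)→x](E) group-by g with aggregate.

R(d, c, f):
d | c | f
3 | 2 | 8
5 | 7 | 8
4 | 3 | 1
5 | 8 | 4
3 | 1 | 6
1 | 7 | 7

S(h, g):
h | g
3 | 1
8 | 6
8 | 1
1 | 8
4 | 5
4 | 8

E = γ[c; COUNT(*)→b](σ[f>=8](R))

Stepwise |·|:
  R → 6
  σ[f>=8](R) → 2
  γ[c; COUNT(*)→b](σ[f>=8](R)) → 2

|E| = 2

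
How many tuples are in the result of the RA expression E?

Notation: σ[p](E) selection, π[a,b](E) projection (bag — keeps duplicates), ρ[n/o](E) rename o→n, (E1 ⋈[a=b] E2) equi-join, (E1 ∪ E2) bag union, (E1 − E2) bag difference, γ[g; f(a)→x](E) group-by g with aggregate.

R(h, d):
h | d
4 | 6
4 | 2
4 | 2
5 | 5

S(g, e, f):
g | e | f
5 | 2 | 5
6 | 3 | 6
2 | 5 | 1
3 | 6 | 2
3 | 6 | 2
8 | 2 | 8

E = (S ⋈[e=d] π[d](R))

Per-node cardinality:
  S → 6
  R → 4
  π[d](R) → 4
  (S ⋈[e=d] π[d](R)) → 7

|E| = 7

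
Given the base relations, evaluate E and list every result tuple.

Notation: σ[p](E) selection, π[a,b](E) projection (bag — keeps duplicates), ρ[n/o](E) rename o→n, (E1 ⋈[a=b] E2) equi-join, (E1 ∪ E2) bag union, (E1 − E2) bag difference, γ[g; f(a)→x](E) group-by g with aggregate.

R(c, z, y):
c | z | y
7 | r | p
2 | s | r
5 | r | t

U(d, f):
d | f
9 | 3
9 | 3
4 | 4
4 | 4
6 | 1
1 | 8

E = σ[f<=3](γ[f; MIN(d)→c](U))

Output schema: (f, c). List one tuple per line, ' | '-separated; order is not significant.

Per-node cardinality:
  U → 6
  γ[f; MIN(d)→c](U) → 4
  σ[f<=3](γ[f; MIN(d)→c](U)) → 2

== RESULT ==
f | c
1 | 6
3 | 9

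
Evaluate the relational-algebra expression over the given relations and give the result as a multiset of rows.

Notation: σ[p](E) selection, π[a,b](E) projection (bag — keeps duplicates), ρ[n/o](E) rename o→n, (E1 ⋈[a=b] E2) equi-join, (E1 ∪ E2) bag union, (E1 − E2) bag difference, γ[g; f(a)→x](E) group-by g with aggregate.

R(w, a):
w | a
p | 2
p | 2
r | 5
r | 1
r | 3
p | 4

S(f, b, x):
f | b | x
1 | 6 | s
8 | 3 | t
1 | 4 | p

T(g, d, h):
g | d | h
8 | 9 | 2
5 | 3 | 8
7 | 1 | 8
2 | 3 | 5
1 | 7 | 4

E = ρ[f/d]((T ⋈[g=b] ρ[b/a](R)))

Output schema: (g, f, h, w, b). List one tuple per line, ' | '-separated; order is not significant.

Per-node cardinality:
  T → 5
  R → 6
  ρ[b/a](R) → 6
  (T ⋈[g=b] ρ[b/a](R)) → 4
  ρ[f/d]((T ⋈[g=b] ρ[b/a](R))) → 4

== RESULT ==
g | f | h | w | b
1 | 7 | 4 | r | 1
2 | 3 | 5 | p | 2
2 | 3 | 5 | p | 2
5 | 3 | 8 | r | 5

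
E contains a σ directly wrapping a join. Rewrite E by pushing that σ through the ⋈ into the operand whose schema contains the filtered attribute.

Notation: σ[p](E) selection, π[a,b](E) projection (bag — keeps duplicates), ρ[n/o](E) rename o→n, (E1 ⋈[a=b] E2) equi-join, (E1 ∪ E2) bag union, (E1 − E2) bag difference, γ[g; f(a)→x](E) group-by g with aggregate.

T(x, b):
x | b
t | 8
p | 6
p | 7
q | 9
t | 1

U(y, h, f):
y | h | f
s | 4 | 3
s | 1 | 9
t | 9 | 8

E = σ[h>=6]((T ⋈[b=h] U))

σ filters on h, owned by the right side.
E' = (T ⋈[b=h] σ[h>=6](U))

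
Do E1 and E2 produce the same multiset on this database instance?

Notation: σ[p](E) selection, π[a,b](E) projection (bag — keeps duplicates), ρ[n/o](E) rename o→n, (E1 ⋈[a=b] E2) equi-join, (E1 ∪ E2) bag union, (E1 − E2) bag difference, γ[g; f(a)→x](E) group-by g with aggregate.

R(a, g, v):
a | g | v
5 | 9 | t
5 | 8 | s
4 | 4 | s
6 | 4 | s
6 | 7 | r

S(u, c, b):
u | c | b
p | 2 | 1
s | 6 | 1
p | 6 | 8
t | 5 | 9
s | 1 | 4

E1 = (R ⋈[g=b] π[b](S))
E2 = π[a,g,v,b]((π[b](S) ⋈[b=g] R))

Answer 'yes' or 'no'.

E1 per-node cardinality:
  R → 5
  S → 5
  π[b](S) → 5
  (R ⋈[g=b] π[b](S)) → 4
E2 per-node cardinality:
  S → 5
  π[b](S) → 5
  R → 5
  (π[b](S) ⋈[b=g] R) → 4
  π[a,g,v,b]((π[b](S) ⋈[b=g] R)) → 4

E1 and E2 produce the same multiset:
a | g | v | b
4 | 4 | s | 4
5 | 8 | s | 8
5 | 9 | t | 9
6 | 4 | s | 4

yes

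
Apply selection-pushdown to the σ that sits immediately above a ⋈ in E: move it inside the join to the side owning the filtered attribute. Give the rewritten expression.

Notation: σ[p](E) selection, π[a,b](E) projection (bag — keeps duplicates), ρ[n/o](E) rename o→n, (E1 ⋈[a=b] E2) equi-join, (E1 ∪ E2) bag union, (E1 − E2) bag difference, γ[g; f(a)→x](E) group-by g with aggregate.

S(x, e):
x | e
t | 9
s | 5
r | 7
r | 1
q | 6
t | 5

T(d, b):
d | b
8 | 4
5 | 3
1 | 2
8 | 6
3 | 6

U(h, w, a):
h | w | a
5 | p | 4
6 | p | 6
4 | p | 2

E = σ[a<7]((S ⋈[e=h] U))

σ filters on a, owned by the right side.
E' = (S ⋈[e=h] σ[a<7](U))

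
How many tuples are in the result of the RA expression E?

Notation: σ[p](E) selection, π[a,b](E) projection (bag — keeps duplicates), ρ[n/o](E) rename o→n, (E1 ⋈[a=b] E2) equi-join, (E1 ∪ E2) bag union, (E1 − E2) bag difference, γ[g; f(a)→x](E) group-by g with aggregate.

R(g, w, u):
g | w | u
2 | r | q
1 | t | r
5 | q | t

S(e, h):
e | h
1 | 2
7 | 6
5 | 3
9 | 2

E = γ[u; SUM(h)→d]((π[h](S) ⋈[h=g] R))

Per-node cardinality:
  S → 4
  π[h](S) → 4
  R → 3
  (π[h](S) ⋈[h=g] R) → 2
  γ[u; SUM(h)→d]((π[h](S) ⋈[h=g] R)) → 1

|E| = 1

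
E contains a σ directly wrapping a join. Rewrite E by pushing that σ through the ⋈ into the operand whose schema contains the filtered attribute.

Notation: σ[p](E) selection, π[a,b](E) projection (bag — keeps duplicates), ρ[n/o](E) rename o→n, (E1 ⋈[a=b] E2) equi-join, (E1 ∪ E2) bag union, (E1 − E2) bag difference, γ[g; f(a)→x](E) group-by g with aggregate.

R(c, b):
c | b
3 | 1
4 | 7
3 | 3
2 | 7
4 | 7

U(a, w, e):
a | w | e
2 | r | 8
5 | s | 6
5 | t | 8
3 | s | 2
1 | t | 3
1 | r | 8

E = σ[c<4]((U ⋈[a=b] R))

σ filters on c, owned by the right side.
E' = (U ⋈[a=b] σ[c<4](R))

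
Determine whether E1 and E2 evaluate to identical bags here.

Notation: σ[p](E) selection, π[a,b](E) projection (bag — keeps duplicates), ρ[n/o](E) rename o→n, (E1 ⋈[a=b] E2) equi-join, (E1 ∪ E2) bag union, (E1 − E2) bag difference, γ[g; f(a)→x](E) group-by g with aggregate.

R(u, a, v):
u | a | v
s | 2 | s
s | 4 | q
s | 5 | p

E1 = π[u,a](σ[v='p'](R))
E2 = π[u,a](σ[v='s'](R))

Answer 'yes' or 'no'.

E1 subexpression sizes:
  R → 3
  σ[v='p'](R) → 1
  π[u,a](σ[v='p'](R)) → 1
E2 subexpression sizes:
  R → 3
  σ[v='s'](R) → 1
  π[u,a](σ[v='s'](R)) → 1

E1 result:
u | a
s | 5
E2 result:
u | a
s | 2
Witness: ('s', 5) appears 1× in E1 but 0× in E2.

no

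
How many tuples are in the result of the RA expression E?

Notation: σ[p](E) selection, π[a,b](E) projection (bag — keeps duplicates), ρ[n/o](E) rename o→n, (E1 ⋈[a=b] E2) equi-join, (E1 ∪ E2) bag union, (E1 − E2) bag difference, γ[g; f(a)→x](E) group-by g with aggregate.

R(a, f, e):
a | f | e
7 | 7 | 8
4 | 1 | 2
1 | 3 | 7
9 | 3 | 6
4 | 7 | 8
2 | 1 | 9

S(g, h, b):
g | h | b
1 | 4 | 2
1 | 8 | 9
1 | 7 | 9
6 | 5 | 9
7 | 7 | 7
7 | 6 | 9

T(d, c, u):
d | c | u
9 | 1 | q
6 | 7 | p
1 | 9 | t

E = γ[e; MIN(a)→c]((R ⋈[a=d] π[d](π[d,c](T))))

Subexpression sizes:
  R → 6
  T → 3
  π[d,c](T) → 3
  π[d](π[d,c](T)) → 3
  (R ⋈[a=d] π[d](π[d,c](T))) → 2
  γ[e; MIN(a)→c]((R ⋈[a=d] π[d](π[d,c](T)))) → 2

|E| = 2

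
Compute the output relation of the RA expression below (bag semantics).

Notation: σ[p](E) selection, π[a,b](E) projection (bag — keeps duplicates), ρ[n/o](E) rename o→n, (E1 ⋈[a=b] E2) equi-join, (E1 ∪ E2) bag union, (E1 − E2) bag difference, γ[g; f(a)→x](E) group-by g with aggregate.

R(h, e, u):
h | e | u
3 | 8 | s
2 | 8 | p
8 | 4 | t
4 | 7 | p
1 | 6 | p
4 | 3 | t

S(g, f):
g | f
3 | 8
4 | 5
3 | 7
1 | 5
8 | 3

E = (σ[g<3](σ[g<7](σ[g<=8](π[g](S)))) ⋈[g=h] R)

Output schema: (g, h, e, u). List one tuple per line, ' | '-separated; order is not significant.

Stepwise |·|:
  S → 5
  π[g](S) → 5
  σ[g<=8](π[g](S)) → 5
  σ[g<7](σ[g<=8](π[g](S))) → 4
  σ[g<3](σ[g<7](σ[g<=8](π[g](S)))) → 1
  R → 6
  (σ[g<3](σ[g<7](σ[g<=8](π[g](S)))) ⋈[g=h] R) → 1

== RESULT ==
g | h | e | u
1 | 1 | 6 | p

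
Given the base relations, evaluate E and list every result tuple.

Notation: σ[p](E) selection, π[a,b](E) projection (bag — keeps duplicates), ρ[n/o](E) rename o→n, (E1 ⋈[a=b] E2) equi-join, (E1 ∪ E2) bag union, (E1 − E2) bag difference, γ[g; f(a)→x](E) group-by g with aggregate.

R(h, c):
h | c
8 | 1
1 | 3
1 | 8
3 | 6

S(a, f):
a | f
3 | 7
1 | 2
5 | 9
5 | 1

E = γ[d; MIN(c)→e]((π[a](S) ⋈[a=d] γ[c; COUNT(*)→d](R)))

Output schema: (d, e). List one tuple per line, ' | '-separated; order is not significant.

Per-node cardinality:
  S → 4
  π[a](S) → 4
  R → 4
  γ[c; COUNT(*)→d](R) → 4
  (π[a](S) ⋈[a=d] γ[c; COUNT(*)→d](R)) → 4
  γ[d; MIN(c)→e]((π[a](S) ⋈[a=d] γ[c; COUNT(*)→d](R))) → 1

== RESULT ==
d | e
1 | 1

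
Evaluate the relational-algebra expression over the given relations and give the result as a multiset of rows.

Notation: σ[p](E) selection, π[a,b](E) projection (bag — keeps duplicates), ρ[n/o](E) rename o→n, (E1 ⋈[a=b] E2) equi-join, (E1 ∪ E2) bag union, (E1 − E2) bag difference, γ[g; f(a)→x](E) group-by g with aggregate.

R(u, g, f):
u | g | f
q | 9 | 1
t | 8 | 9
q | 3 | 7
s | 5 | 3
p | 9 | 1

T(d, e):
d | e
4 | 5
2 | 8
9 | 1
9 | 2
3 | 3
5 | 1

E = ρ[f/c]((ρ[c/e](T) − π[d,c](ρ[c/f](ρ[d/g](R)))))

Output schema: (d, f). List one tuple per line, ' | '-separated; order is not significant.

Row counts bottom-up:
  T → 6
  ρ[c/e](T) → 6
  R → 5
  ρ[d/g](R) → 5
  ρ[c/f](ρ[d/g](R)) → 5
  π[d,c](ρ[c/f](ρ[d/g](R))) → 5
  (ρ[c/e](T) − π[d,c](ρ[c/f](ρ[d/g](R)))) → 5
  ρ[f/c]((ρ[c/e](T) − π[d,c](ρ[c/f](ρ[d/g](R))))) → 5

== RESULT ==
d | f
2 | 8
3 | 3
4 | 5
5 | 1
9 | 2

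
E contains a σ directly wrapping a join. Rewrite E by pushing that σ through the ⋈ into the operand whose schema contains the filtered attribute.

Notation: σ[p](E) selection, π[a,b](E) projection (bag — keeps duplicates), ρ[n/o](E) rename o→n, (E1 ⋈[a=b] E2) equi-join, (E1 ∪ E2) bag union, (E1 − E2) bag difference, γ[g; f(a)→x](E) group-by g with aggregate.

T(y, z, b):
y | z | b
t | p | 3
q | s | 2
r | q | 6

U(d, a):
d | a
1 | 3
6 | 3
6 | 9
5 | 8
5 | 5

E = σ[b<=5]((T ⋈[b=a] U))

σ filters on b, owned by the left side.
E' = (σ[b<=5](T) ⋈[b=a] U)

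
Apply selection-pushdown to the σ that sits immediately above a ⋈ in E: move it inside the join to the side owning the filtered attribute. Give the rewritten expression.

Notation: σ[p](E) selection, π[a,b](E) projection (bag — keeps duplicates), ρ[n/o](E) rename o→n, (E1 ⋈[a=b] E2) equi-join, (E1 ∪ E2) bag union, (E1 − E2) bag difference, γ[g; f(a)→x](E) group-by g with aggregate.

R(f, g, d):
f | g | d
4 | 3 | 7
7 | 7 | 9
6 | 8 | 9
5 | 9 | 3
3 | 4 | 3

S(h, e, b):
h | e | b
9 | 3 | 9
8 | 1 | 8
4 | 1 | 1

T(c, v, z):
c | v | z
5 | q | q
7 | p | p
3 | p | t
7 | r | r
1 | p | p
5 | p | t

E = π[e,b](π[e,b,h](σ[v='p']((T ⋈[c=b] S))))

σ filters on v, owned by the left side.
E' = π[e,b](π[e,b,h]((σ[v='p'](T) ⋈[c=b] S)))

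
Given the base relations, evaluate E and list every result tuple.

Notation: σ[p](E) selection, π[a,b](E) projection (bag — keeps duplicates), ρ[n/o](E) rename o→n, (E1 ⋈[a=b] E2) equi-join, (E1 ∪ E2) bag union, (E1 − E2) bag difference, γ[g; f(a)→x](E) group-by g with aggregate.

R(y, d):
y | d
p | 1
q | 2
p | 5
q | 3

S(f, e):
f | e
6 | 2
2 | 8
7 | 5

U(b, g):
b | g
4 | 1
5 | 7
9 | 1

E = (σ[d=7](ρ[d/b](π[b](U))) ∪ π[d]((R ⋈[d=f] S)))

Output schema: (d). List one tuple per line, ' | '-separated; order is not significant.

Row counts bottom-up:
  U → 3
  π[b](U) → 3
  ρ[d/b](π[b](U)) → 3
  σ[d=7](ρ[d/b](π[b](U))) → 0
  R → 4
  S → 3
  (R ⋈[d=f] S) → 1
  π[d]((R ⋈[d=f] S)) → 1
  (σ[d=7](ρ[d/b](π[b](U))) ∪ π[d]((R ⋈[d=f] S))) → 1

== RESULT ==
d
2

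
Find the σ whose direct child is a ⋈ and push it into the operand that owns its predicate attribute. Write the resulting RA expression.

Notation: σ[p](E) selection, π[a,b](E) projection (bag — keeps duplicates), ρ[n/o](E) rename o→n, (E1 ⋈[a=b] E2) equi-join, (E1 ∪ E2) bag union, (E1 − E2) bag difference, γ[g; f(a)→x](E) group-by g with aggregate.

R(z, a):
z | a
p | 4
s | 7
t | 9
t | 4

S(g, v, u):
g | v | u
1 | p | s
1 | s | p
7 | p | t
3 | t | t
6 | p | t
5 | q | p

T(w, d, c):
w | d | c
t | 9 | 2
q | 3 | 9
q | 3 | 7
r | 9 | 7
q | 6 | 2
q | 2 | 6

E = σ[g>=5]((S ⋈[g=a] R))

σ filters on g, owned by the left side.
E' = (σ[g>=5](S) ⋈[g=a] R)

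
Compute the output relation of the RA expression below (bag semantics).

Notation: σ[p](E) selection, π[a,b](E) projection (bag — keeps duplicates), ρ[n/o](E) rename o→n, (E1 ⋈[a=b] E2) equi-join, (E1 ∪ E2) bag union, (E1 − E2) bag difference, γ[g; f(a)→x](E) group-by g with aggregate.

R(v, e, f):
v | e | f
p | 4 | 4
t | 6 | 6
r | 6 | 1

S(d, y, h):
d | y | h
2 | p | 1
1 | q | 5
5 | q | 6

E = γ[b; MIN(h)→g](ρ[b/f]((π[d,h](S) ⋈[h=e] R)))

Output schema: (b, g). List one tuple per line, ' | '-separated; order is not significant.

Subexpression sizes:
  S → 3
  π[d,h](S) → 3
  R → 3
  (π[d,h](S) ⋈[h=e] R) → 2
  ρ[b/f]((π[d,h](S) ⋈[h=e] R)) → 2
  γ[b; MIN(h)→g](ρ[b/f]((π[d,h](S) ⋈[h=e] R))) → 2

== RESULT ==
b | g
1 | 6
6 | 6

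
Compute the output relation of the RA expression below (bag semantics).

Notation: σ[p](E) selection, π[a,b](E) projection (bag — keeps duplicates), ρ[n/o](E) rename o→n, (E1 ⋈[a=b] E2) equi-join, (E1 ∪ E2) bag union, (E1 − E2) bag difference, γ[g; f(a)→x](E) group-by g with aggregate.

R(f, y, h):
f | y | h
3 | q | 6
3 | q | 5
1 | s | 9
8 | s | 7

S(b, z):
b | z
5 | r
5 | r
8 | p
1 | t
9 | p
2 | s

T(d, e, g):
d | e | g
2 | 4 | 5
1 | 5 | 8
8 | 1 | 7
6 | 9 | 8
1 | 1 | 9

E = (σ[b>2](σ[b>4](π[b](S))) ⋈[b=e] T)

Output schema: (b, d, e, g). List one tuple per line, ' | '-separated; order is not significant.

Row counts bottom-up:
  S → 6
  π[b](S) → 6
  σ[b>4](π[b](S)) → 4
  σ[b>2](σ[b>4](π[b](S))) → 4
  T → 5
  (σ[b>2](σ[b>4](π[b](S))) ⋈[b=e] T) → 3

== RESULT ==
b | d | e | g
5 | 1 | 5 | 8
5 | 1 | 5 | 8
9 | 6 | 9 | 8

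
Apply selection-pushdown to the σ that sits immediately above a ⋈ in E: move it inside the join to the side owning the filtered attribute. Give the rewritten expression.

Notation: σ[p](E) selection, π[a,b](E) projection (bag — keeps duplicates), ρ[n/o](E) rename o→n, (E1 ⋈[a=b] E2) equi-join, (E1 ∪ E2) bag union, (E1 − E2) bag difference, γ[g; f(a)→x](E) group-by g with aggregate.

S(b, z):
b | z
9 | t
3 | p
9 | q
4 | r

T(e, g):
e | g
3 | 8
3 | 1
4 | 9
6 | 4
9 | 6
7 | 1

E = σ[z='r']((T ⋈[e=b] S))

σ filters on z, owned by the right side.
E' = (T ⋈[e=b] σ[z='r'](S))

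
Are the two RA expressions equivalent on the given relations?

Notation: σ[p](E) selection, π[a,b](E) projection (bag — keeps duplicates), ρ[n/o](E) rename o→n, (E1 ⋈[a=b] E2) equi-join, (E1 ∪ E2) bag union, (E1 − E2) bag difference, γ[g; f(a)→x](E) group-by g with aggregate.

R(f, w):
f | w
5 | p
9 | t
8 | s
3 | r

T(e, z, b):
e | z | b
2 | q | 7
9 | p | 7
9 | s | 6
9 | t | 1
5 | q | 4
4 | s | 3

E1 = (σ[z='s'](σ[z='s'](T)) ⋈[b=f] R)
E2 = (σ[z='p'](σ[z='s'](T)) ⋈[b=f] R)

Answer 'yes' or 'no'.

E1 row counts bottom-up:
  T → 6
  σ[z='s'](T) → 2
  σ[z='s'](σ[z='s'](T)) → 2
  R → 4
  (σ[z='s'](σ[z='s'](T)) ⋈[b=f] R) → 1
E2 row counts bottom-up:
  T → 6
  σ[z='s'](T) → 2
  σ[z='p'](σ[z='s'](T)) → 0
  R → 4
  (σ[z='p'](σ[z='s'](T)) ⋈[b=f] R) → 0

E1 result:
e | z | b | f | w
4 | s | 3 | 3 | r
E2 result:
e | z | b | f | w
(0 rows)
Witness: (4, 's', 3, 3, 'r') appears 1× in E1 but 0× in E2.

no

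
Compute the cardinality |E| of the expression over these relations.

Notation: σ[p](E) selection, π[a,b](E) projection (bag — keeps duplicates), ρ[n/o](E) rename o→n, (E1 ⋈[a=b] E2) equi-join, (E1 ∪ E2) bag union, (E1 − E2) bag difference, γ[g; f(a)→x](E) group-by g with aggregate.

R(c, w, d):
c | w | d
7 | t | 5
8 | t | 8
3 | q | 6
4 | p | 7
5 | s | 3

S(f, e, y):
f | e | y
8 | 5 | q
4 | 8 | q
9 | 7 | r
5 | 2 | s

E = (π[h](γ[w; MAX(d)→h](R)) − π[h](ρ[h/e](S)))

Subexpression sizes:
  R → 5
  γ[w; MAX(d)→h](R) → 4
  π[h](γ[w; MAX(d)→h](R)) → 4
  S → 4
  ρ[h/e](S) → 4
  π[h](ρ[h/e](S)) → 4
  (π[h](γ[w; MAX(d)→h](R)) − π[h](ρ[h/e](S))) → 2

|E| = 2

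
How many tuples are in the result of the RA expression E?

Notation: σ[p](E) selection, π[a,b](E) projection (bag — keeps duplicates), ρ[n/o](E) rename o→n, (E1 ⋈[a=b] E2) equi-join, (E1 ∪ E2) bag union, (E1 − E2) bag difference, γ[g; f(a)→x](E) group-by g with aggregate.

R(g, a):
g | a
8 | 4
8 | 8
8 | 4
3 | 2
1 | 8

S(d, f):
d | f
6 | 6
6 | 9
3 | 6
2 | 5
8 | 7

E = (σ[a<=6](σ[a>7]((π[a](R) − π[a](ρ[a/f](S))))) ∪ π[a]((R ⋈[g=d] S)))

Row counts bottom-up:
  R → 5
  π[a](R) → 5
  S → 5
  ρ[a/f](S) → 5
  π[a](ρ[a/f](S)) → 5
  (π[a](R) − π[a](ρ[a/f](S))) → 5
  σ[a>7]((π[a](R) − π[a](ρ[a/f](S)))) → 2
  σ[a<=6](σ[a>7]((π[a](R) − π[a](ρ[a/f](S))))) → 0
  R → 5
  S → 5
  (R ⋈[g=d] S) → 4
  π[a]((R ⋈[g=d] S)) → 4
  (σ[a<=6](σ[a>7]((π[a](R) − π[a](ρ[a/f](S))))) ∪ π[a]((R ⋈[g=d] S))) → 4

|E| = 4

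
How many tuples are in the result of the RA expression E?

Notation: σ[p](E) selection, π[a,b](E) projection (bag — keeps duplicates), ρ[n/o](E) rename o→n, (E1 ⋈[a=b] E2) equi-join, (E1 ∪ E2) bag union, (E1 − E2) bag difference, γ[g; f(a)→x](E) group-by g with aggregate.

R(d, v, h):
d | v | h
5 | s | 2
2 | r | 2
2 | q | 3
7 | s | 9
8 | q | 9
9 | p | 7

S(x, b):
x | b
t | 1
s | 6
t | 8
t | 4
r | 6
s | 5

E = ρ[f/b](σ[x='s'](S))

Per-node cardinality:
  S → 6
  σ[x='s'](S) → 2
  ρ[f/b](σ[x='s'](S)) → 2

|E| = 2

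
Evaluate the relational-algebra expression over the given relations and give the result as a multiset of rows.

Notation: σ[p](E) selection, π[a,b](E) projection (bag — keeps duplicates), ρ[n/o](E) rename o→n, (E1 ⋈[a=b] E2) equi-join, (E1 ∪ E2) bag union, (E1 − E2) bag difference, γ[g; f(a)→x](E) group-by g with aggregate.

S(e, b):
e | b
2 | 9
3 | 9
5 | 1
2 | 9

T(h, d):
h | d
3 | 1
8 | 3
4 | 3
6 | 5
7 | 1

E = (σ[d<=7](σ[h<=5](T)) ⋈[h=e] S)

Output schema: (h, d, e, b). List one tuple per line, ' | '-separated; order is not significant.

Per-node cardinality:
  T → 5
  σ[h<=5](T) → 2
  σ[d<=7](σ[h<=5](T)) → 2
  S → 4
  (σ[d<=7](σ[h<=5](T)) ⋈[h=e] S) → 1

== RESULT ==
h | d | e | b
3 | 1 | 3 | 9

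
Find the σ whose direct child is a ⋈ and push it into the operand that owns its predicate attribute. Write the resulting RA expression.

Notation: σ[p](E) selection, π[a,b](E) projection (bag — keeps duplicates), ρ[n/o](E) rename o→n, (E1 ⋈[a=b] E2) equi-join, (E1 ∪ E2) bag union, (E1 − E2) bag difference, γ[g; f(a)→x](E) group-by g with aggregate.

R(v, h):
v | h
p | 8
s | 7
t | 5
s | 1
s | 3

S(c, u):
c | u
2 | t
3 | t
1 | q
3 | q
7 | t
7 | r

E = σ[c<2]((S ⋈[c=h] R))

σ filters on c, owned by the left side.
E' = (σ[c<2](S) ⋈[c=h] R)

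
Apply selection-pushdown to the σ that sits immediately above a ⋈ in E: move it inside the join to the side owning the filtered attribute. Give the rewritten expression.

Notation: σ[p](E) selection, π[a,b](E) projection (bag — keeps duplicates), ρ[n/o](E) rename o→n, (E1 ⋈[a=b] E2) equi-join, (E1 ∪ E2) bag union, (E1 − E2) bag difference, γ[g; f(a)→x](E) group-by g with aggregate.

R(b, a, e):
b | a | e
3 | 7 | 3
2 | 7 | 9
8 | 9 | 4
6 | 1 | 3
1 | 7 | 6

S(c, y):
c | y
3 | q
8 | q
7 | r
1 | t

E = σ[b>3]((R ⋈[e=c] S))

σ filters on b, owned by the left side.
E' = (σ[b>3](R) ⋈[e=c] S)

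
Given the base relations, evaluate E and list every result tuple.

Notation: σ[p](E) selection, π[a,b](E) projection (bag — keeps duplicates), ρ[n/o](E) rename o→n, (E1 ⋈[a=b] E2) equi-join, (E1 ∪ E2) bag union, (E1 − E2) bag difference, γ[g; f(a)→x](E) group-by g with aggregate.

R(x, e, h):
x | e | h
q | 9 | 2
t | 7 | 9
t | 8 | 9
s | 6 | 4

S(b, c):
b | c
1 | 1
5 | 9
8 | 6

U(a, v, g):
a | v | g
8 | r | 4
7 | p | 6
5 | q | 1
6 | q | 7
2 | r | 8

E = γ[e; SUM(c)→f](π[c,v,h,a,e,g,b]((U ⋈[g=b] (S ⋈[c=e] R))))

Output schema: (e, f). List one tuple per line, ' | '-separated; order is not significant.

Row counts bottom-up:
  U → 5
  S → 3
  R → 4
  (S ⋈[c=e] R) → 2
  (U ⋈[g=b] (S ⋈[c=e] R)) → 1
  π[c,v,h,a,e,g,b]((U ⋈[g=b] (S ⋈[c=e] R))) → 1
  γ[e; SUM(c)→f](π[c,v,h,a,e,g,b]((U ⋈[g=b] (S ⋈[c=e] R)))) → 1

== RESULT ==
e | f
6 | 6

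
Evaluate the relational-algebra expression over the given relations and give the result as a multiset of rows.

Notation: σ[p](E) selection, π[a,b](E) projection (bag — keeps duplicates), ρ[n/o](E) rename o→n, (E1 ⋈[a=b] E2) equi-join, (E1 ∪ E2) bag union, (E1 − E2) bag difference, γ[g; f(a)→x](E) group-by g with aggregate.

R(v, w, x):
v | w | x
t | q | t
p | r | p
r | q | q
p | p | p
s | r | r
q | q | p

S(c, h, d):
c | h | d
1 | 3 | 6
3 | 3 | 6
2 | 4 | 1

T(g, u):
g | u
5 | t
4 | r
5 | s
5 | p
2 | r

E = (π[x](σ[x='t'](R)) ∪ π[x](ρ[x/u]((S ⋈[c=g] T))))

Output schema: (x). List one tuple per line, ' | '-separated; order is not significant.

Per-node cardinality:
  R → 6
  σ[x='t'](R) → 1
  π[x](σ[x='t'](R)) → 1
  S → 3
  T → 5
  (S ⋈[c=g] T) → 1
  ρ[x/u]((S ⋈[c=g] T)) → 1
  π[x](ρ[x/u]((S ⋈[c=g] T))) → 1
  (π[x](σ[x='t'](R)) ∪ π[x](ρ[x/u]((S ⋈[c=g] T)))) → 2

== RESULT ==
x
r
t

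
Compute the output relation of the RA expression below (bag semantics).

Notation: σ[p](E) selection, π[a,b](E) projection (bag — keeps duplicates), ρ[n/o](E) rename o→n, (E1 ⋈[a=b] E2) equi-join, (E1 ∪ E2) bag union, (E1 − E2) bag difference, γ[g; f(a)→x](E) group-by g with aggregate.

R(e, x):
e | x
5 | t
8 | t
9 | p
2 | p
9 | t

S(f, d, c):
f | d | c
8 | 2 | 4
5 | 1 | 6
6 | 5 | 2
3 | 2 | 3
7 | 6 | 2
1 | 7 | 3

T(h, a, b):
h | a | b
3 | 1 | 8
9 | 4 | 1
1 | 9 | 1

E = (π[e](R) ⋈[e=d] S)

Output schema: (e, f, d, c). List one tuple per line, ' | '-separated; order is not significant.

Subexpression sizes:
  R → 5
  π[e](R) → 5
  S → 6
  (π[e](R) ⋈[e=d] S) → 3

== RESULT ==
e | f | d | c
2 | 3 | 2 | 3
2 | 8 | 2 | 4
5 | 6 | 5 | 2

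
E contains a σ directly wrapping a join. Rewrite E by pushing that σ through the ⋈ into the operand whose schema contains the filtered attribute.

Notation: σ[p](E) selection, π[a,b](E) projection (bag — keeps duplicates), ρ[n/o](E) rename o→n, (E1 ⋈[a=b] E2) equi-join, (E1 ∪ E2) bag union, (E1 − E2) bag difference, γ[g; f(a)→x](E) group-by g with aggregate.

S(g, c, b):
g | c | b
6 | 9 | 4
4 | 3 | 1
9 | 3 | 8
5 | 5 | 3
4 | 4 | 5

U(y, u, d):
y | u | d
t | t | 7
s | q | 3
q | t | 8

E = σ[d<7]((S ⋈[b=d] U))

σ filters on d, owned by the right side.
E' = (S ⋈[b=d] σ[d<7](U))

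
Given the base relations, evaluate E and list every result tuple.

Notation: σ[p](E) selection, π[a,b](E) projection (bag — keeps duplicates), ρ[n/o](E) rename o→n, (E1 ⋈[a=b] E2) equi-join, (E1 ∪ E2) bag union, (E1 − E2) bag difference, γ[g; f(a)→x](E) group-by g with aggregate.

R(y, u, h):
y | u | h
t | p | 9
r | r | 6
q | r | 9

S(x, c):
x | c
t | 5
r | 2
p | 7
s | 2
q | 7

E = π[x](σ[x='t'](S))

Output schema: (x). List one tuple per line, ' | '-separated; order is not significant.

Per-node cardinality:
  S → 5
  σ[x='t'](S) → 1
  π[x](σ[x='t'](S)) → 1

== RESULT ==
x
t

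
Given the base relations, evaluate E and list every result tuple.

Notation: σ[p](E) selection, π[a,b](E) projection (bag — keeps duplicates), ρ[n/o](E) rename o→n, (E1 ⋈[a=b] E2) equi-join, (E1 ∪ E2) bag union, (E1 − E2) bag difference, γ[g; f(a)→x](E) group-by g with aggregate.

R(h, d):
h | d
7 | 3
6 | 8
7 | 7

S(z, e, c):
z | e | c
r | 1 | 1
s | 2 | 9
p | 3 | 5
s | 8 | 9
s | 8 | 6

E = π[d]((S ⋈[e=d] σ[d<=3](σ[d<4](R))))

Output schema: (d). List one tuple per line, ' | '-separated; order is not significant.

Per-node cardinality:
  S → 5
  R → 3
  σ[d<4](R) → 1
  σ[d<=3](σ[d<4](R)) → 1
  (S ⋈[e=d] σ[d<=3](σ[d<4](R))) → 1
  π[d]((S ⋈[e=d] σ[d<=3](σ[d<4](R)))) → 1

== RESULT ==
d
3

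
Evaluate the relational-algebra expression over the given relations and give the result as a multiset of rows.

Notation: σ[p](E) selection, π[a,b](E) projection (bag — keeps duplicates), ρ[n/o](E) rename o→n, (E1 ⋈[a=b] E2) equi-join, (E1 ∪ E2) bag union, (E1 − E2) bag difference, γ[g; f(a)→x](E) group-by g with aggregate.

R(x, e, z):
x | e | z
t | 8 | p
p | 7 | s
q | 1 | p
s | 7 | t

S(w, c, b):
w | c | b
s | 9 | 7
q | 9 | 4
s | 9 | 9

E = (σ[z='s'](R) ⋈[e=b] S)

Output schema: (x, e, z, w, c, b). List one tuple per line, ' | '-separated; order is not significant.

Subexpression sizes:
  R → 4
  σ[z='s'](R) → 1
  S → 3
  (σ[z='s'](R) ⋈[e=b] S) → 1

== RESULT ==
x | e | z | w | c | b
p | 7 | s | s | 9 | 7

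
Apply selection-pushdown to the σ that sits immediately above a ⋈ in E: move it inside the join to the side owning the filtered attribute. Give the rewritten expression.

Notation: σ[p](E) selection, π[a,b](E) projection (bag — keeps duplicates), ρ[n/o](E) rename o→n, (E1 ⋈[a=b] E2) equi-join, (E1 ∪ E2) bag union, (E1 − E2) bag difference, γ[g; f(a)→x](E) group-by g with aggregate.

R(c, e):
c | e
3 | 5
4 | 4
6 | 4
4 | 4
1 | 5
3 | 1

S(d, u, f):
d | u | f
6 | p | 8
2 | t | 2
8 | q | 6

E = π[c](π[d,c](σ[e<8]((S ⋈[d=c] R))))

σ filters on e, owned by the right side.
E' = π[c](π[d,c]((S ⋈[d=c] σ[e<8](R))))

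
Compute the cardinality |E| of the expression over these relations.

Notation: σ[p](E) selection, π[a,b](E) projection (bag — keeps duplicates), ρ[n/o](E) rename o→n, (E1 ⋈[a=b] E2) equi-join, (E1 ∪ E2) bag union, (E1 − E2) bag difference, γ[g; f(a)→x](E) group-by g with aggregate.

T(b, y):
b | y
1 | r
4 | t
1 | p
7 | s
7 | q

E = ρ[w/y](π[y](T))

Subexpression sizes:
  T → 5
  π[y](T) → 5
  ρ[w/y](π[y](T)) → 5

|E| = 5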